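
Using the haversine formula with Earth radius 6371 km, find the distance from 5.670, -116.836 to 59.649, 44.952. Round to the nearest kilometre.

Δλ = 44.952 − -116.836 = 161.788°.
Δφ = 59.649 − 5.670 = 53.979°.
a = sin²(Δφ/2) + cos φ₁ · cos φ₂ · sin²(Δλ/2) = 0.696189.
c = 2·atan2(√a, √(1−a)) = 1.97401 rad → d = 6371·c ≈ 12576.43 km.

12576 km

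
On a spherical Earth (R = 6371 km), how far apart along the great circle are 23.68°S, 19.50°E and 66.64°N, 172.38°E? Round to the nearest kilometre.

14876 km

Δλ = 172.38 − 19.50 = 152.88°.
Δφ = 66.64 − -23.68 = 90.32°.
a = sin²(Δφ/2) + cos φ₁ · cos φ₂ · sin²(Δλ/2) = 0.845953.
c = 2·atan2(√a, √(1−a)) = 2.33492 rad → d = 6371·c ≈ 14875.79 km.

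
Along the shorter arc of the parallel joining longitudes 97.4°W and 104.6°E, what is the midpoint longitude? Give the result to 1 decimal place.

Signed shortest Δλ from -97.4° to +104.6° is -158.0°.
Midpoint longitude = -97.4° + (-158.0°)/2 = -97.4° − 79.0° = -176.4°.
(The naïve average (-97.4 + +104.6)/2 = 3.6° is on the wrong side of the globe.)

176.4°W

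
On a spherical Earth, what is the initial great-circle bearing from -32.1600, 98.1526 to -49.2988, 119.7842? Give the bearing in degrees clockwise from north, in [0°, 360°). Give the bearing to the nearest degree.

143°

Δλ = 119.7842 − 98.1526 = 21.6316°.
θ = atan2( sin Δλ · cos φ₂ , cos φ₁ · sin φ₂ − sin φ₁ · cos φ₂ · cos Δλ )
  = atan2(0.24039, -0.31913) = 143.010° → normalised to [0°, 360°): 143.010°.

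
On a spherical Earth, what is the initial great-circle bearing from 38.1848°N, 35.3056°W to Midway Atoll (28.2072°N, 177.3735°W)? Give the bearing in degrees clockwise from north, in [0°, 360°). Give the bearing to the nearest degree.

Δλ = -177.3735 − -35.3056 = -142.0679°.
θ = atan2( sin Δλ · cos φ₂ , cos φ₁ · sin φ₂ − sin φ₁ · cos φ₂ · cos Δλ )
  = atan2(-0.54172, 0.80122) = -34.064° → normalised to [0°, 360°): 325.936°.

326°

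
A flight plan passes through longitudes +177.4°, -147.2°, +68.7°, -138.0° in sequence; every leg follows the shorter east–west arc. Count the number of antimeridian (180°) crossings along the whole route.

3

Leg 1: +177.4° → -147.2°, shortest Δλ = 35.4° (east) — crosses 180°.
Leg 2: -147.2° → +68.7°, shortest Δλ = -144.1° (west) — crosses 180°.
Leg 3: +68.7° → -138.0°, shortest Δλ = 153.3° (east) — crosses 180°.
Total crossings: 3.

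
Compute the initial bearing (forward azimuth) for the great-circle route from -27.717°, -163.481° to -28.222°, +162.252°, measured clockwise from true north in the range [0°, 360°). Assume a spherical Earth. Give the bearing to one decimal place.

Δλ = 162.252 − -163.481 = 325.733°; wrapped into (−180°, 180°]: -34.267°.
θ = atan2( sin Δλ · cos φ₂ , cos φ₁ · sin φ₂ − sin φ₁ · cos φ₂ · cos Δλ )
  = atan2(-0.49612, -0.07995) = -99.154° → normalised to [0°, 360°): 260.846°.

260.8°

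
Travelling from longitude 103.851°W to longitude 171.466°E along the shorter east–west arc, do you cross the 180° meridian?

Naïve |171.466 − -103.851| = 275.317° > 180°, so the shorter arc goes the other way round — across 180°.
Signed shortest Δλ = ((171.466 − -103.851 + 180) mod 360) − 180 = -84.683°.
Going west by 84.683° from -103.851° passes through 180° before reaching +171.466°.

Yes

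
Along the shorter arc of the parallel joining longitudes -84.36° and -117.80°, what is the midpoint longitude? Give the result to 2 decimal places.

Signed shortest Δλ from -84.36° to -117.80° is -33.44°.
Midpoint longitude = -84.36° + (-33.44°)/2 = -84.36° − 16.72° = -101.08°.

-101.08°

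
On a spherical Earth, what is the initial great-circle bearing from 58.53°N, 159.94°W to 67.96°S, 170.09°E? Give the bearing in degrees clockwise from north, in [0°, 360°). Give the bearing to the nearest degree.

194°

Δλ = 170.09 − -159.94 = 330.03°; wrapped into (−180°, 180°]: -29.97°.
θ = atan2( sin Δλ · cos φ₂ , cos φ₁ · sin φ₂ − sin φ₁ · cos φ₂ · cos Δλ )
  = atan2(-0.18746, -0.76116) = -166.165° → normalised to [0°, 360°): 193.835°.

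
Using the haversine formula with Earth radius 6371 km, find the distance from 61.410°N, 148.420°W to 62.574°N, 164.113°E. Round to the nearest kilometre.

Δλ = 164.113 − -148.420 = 312.533°; wrapped into (−180°, 180°]: -47.467°.
Δφ = 62.574 − 61.410 = 1.164°.
a = sin²(Δφ/2) + cos φ₁ · cos φ₂ · sin²(Δλ/2) = 0.035809.
c = 2·atan2(√a, √(1−a)) = 0.38076 rad → d = 6371·c ≈ 2425.83 km.

2426 km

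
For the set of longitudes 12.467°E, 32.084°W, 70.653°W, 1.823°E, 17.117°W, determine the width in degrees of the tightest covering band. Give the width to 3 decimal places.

83.120°

Sort the longitudes: -70.653°, -32.084°, -17.117°, +1.823°, +12.467°.
Eastward gaps between consecutive values (wrapping around): 38.569°, 14.967°, 18.940°, 10.644°, 276.880°.
Largest gap = 276.880° ⇒ minimal covering band is its complement: 360° − 276.880° = 83.120°.
Band runs from -70.653° eastward to +12.467°.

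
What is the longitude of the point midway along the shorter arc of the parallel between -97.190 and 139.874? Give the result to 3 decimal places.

-158.658°

Signed shortest Δλ from -97.190° to +139.874° is -122.936°.
Midpoint longitude = -97.190° + (-122.936°)/2 = -97.190° − 61.468° = -158.658°.
(The naïve average (-97.190 + +139.874)/2 = 21.342° is on the wrong side of the globe.)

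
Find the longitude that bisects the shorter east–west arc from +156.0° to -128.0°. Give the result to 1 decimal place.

Signed shortest Δλ from +156.0° to -128.0° is +76.0°.
Midpoint longitude = +156.0° + (+76.0°)/2 = +156.0° + 38.0° = +194.0°.
Normalise into (−180°, 180°]: -166.0°.
(The naïve average (+156.0 + -128.0)/2 = 14.0° is on the wrong side of the globe.)

-166.0°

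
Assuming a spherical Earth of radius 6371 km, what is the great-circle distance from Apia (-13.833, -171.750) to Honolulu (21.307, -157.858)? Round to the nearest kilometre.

4191 km

Δλ = -157.858 − -171.750 = 13.892°.
Δφ = 21.307 − -13.833 = 35.140°.
a = sin²(Δφ/2) + cos φ₁ · cos φ₂ · sin²(Δλ/2) = 0.104356.
c = 2·atan2(√a, √(1−a)) = 0.65788 rad → d = 6371·c ≈ 4191.38 km.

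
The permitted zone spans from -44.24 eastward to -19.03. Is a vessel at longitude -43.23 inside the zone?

Band width going east from -44.24° to -19.03°: ((-19.03 − -44.24) mod 360) = 25.21°.
Offset of -43.23° east of the west edge: ((-43.23 − -44.24) mod 360) = 1.01°.
1.01° ≤ 25.21° ⇒ inside.

Yes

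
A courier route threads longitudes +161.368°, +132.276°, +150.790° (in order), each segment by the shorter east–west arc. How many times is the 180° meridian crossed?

Leg 1: +161.368° → +132.276°, shortest Δλ = -29.092° (west) — does not cross 180°.
Leg 2: +132.276° → +150.790°, shortest Δλ = 18.514° (east) — does not cross 180°.
Total crossings: 0.

0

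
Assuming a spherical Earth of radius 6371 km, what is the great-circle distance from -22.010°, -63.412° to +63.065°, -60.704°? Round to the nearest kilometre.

Δλ = -60.704 − -63.412 = 2.708°.
Δφ = 63.065 − -22.010 = 85.075°.
a = sin²(Δφ/2) + cos φ₁ · cos φ₂ · sin²(Δλ/2) = 0.457309.
c = 2·atan2(√a, √(1−a)) = 1.48531 rad → d = 6371·c ≈ 9462.91 km.

9463 km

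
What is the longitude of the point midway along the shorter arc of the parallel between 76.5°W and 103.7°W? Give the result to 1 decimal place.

90.1°W

Signed shortest Δλ from -76.5° to -103.7° is -27.2°.
Midpoint longitude = -76.5° + (-27.2°)/2 = -76.5° − 13.6° = -90.1°.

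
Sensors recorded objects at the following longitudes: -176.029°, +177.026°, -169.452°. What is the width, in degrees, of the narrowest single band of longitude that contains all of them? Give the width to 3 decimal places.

Sort the longitudes: -176.029°, -169.452°, +177.026°.
Eastward gaps between consecutive values (wrapping around): 6.577°, 346.478°, 6.945°.
Largest gap = 346.478° ⇒ minimal covering band is its complement: 360° − 346.478° = 13.522°.
Band runs from +177.026° eastward to -169.452°, crossing the antimeridian.

13.522°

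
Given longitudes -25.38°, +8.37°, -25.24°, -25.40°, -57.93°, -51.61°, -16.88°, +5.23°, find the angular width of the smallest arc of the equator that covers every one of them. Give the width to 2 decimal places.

66.30°

Sort the longitudes: -57.93°, -51.61°, -25.40°, -25.38°, -25.24°, -16.88°, +5.23°, +8.37°.
Eastward gaps between consecutive values (wrapping around): 6.32°, 26.21°, 0.02°, 0.14°, 8.36°, 22.11°, 3.14°, 293.70°.
Largest gap = 293.70° ⇒ minimal covering band is its complement: 360° − 293.70° = 66.30°.
Band runs from -57.93° eastward to +8.37°.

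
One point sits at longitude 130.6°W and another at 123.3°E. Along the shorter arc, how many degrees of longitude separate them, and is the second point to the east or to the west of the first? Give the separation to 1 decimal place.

Raw difference: 123.3 − -130.6 = 253.9°.
Normalise into (−180°, 180°]: 253.9° − 360° = -106.1°.
Negative ⇒ the second point lies to the west; separation 106.1°.

106.1° west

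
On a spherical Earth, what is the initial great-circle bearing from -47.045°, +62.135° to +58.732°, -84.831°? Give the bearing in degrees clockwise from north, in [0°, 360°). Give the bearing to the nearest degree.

313°

Δλ = -84.831 − 62.135 = -146.966°.
θ = atan2( sin Δλ · cos φ₂ , cos φ₁ · sin φ₂ − sin φ₁ · cos φ₂ · cos Δλ )
  = atan2(-0.28295, 0.26397) = -46.987° → normalised to [0°, 360°): 313.013°.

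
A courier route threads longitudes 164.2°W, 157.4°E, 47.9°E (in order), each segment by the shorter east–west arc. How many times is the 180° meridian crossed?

Leg 1: -164.2° → +157.4°, shortest Δλ = -38.4° (west) — crosses 180°.
Leg 2: +157.4° → +47.9°, shortest Δλ = -109.5° (west) — does not cross 180°.
Total crossings: 1.

1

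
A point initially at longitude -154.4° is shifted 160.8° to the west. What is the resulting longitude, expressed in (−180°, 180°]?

+44.8°

Start at -154.4°; shift −160.8° → -315.2°.
-315.2° lies outside (−180°, 180°]; add 360° → +44.8°.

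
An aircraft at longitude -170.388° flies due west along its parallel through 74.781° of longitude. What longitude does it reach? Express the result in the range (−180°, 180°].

+114.831°

Start at -170.388°; shift −74.781° → -245.169°.
-245.169° lies outside (−180°, 180°]; add 360° → +114.831°.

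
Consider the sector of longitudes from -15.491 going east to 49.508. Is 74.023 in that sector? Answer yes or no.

Band width going east from -15.491° to +49.508°: ((49.508 − -15.491) mod 360) = 64.999°.
Offset of +74.023° east of the west edge: ((74.023 − -15.491) mod 360) = 89.514°.
89.514° > 64.999° ⇒ outside.

No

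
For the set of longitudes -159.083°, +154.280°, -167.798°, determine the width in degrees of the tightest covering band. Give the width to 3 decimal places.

Sort the longitudes: -167.798°, -159.083°, +154.280°.
Eastward gaps between consecutive values (wrapping around): 8.715°, 313.363°, 37.922°.
Largest gap = 313.363° ⇒ minimal covering band is its complement: 360° − 313.363° = 46.637°.
Band runs from +154.280° eastward to -159.083°, crossing the antimeridian.

46.637°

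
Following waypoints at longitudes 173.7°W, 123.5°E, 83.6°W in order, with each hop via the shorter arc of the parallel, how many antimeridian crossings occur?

2

Leg 1: -173.7° → +123.5°, shortest Δλ = -62.8° (west) — crosses 180°.
Leg 2: +123.5° → -83.6°, shortest Δλ = 152.9° (east) — crosses 180°.
Total crossings: 2.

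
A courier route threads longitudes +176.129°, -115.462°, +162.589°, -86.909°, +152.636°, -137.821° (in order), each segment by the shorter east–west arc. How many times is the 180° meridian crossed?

Leg 1: +176.129° → -115.462°, shortest Δλ = 68.409° (east) — crosses 180°.
Leg 2: -115.462° → +162.589°, shortest Δλ = -81.949° (west) — crosses 180°.
Leg 3: +162.589° → -86.909°, shortest Δλ = 110.502° (east) — crosses 180°.
Leg 4: -86.909° → +152.636°, shortest Δλ = -120.455° (west) — crosses 180°.
Leg 5: +152.636° → -137.821°, shortest Δλ = 69.543° (east) — crosses 180°.
Total crossings: 5.

5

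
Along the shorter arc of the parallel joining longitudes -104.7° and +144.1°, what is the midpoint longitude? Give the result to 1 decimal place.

Signed shortest Δλ from -104.7° to +144.1° is -111.2°.
Midpoint longitude = -104.7° + (-111.2°)/2 = -104.7° − 55.6° = -160.3°.
(The naïve average (-104.7 + +144.1)/2 = 19.7° is on the wrong side of the globe.)

-160.3°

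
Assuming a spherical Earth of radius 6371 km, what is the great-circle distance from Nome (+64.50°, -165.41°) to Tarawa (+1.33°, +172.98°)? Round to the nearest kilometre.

Δλ = 172.98 − -165.41 = 338.39°; wrapped into (−180°, 180°]: -21.61°.
Δφ = 1.33 − 64.50 = -63.17°.
a = sin²(Δφ/2) + cos φ₁ · cos φ₂ · sin²(Δλ/2) = 0.289453.
c = 2·atan2(√a, √(1−a)) = 1.13615 rad → d = 6371·c ≈ 7238.39 km.

7238 km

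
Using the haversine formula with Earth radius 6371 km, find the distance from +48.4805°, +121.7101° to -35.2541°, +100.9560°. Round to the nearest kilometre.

9536 km

Δλ = 100.9560 − 121.7101 = -20.7541°.
Δφ = -35.2541 − 48.4805 = -83.7346°.
a = sin²(Δφ/2) + cos φ₁ · cos φ₂ · sin²(Δλ/2) = 0.462996.
c = 2·atan2(√a, √(1−a)) = 1.49672 rad → d = 6371·c ≈ 9535.60 km.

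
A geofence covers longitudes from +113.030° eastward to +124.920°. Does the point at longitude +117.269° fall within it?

Yes

Band width going east from +113.030° to +124.920°: ((124.920 − 113.030) mod 360) = 11.890°.
Offset of +117.269° east of the west edge: ((117.269 − 113.030) mod 360) = 4.239°.
4.239° ≤ 11.890° ⇒ inside.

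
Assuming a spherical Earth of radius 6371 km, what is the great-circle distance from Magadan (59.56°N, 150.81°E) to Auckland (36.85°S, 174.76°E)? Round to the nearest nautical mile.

Δλ = 174.76 − 150.81 = 23.95°.
Δφ = -36.85 − 59.56 = -96.41°.
a = sin²(Δφ/2) + cos φ₁ · cos φ₂ · sin²(Δλ/2) = 0.573274.
c = 2·atan2(√a, √(1−a)) = 1.71787 rad → d = 6371·c ≈ 10944.58 km ≈ 5909.60 nmi.

5910 nmi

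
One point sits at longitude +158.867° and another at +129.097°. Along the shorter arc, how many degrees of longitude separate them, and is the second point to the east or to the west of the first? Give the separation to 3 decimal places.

Raw difference: 129.097 − 158.867 = -29.77°.
Normalise into (−180°, 180°]: -29.77° stays -29.77°.
Negative ⇒ the second point lies to the west; separation 29.770°.

29.770° west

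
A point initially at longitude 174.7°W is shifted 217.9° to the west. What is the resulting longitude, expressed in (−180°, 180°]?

32.6°W

Start at -174.7°; shift −217.9° → -392.6°.
-392.6° lies outside (−180°, 180°]; add 360° → -32.6°.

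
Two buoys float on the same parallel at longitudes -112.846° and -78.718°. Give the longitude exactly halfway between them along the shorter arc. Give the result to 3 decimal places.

-95.782°

Signed shortest Δλ from -112.846° to -78.718° is +34.128°.
Midpoint longitude = -112.846° + (+34.128°)/2 = -112.846° + 17.064° = -95.782°.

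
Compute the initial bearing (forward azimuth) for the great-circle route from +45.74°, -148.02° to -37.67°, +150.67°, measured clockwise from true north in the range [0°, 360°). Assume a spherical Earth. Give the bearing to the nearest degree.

Δλ = 150.67 − -148.02 = 298.69°; wrapped into (−180°, 180°]: -61.31°.
θ = atan2( sin Δλ · cos φ₂ , cos φ₁ · sin φ₂ − sin φ₁ · cos φ₂ · cos Δλ )
  = atan2(-0.69437, -0.69865) = -135.176° → normalised to [0°, 360°): 224.824°.

225°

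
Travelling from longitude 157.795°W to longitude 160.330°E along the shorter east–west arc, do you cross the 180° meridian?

Naïve |160.330 − -157.795| = 318.125° > 180°, so the shorter arc goes the other way round — across 180°.
Signed shortest Δλ = ((160.330 − -157.795 + 180) mod 360) − 180 = -41.875°.
Going west by 41.875° from -157.795° passes through 180° before reaching +160.330°.

Yes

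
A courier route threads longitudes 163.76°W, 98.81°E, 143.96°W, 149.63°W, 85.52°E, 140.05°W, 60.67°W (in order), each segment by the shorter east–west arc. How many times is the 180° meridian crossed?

Leg 1: -163.76° → +98.81°, shortest Δλ = -97.43° (west) — crosses 180°.
Leg 2: +98.81° → -143.96°, shortest Δλ = 117.23° (east) — crosses 180°.
Leg 3: -143.96° → -149.63°, shortest Δλ = -5.67° (west) — does not cross 180°.
Leg 4: -149.63° → +85.52°, shortest Δλ = -124.85° (west) — crosses 180°.
Leg 5: +85.52° → -140.05°, shortest Δλ = 134.43° (east) — crosses 180°.
Leg 6: -140.05° → -60.67°, shortest Δλ = 79.38° (east) — does not cross 180°.
Total crossings: 4.

4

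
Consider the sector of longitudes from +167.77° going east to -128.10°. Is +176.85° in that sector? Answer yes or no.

Yes

Band width going east from +167.77° to -128.10°: ((-128.10 − 167.77) mod 360) = 64.13°.
Offset of +176.85° east of the west edge: ((176.85 − 167.77) mod 360) = 9.08°.
9.08° ≤ 64.13° ⇒ inside.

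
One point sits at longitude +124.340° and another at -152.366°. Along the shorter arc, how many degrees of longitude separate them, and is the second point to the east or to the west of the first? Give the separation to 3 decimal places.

Raw difference: -152.366 − 124.340 = -276.706°.
Normalise into (−180°, 180°]: -276.706° + 360° = 83.294°.
Positive ⇒ the second point lies to the east; separation 83.294°.

83.294° east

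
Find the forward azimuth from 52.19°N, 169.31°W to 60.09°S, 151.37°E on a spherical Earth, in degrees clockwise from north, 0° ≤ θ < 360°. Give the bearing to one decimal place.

Δλ = 151.37 − -169.31 = 320.68°; wrapped into (−180°, 180°]: -39.32°.
θ = atan2( sin Δλ · cos φ₂ , cos φ₁ · sin φ₂ − sin φ₁ · cos φ₂ · cos Δλ )
  = atan2(-0.31596, -0.83616) = -159.300° → normalised to [0°, 360°): 200.700°.

200.7°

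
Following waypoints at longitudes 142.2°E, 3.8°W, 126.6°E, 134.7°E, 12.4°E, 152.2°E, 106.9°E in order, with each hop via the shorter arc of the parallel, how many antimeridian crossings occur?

Leg 1: +142.2° → -3.8°, shortest Δλ = -146.0° (west) — does not cross 180°.
Leg 2: -3.8° → +126.6°, shortest Δλ = 130.4° (east) — does not cross 180°.
Leg 3: +126.6° → +134.7°, shortest Δλ = 8.1° (east) — does not cross 180°.
Leg 4: +134.7° → +12.4°, shortest Δλ = -122.3° (west) — does not cross 180°.
Leg 5: +12.4° → +152.2°, shortest Δλ = 139.8° (east) — does not cross 180°.
Leg 6: +152.2° → +106.9°, shortest Δλ = -45.3° (west) — does not cross 180°.
Total crossings: 0.

0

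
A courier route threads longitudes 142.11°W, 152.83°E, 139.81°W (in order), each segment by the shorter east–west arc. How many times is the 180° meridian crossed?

Leg 1: -142.11° → +152.83°, shortest Δλ = -65.06° (west) — crosses 180°.
Leg 2: +152.83° → -139.81°, shortest Δλ = 67.36° (east) — crosses 180°.
Total crossings: 2.

2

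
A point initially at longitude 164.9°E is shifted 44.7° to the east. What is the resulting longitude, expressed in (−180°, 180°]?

Start at +164.9°; shift +44.7° → +209.6°.
+209.6° lies outside (−180°, 180°]; subtract 360° → -150.4°.

150.4°W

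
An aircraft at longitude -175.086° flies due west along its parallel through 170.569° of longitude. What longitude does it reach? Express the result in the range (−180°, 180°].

Start at -175.086°; shift −170.569° → -345.655°.
-345.655° lies outside (−180°, 180°]; add 360° → +14.345°.

+14.345°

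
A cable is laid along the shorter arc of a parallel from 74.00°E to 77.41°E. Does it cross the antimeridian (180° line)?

Signed shortest Δλ = ((77.41 − 74.00 + 180) mod 360) − 180 = 3.41°.
Going east by 3.41° from +74.00° reaches +77.41° without touching 180°.

No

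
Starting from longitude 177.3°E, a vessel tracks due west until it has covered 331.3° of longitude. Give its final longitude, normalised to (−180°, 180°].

154.0°W

Start at +177.3°; shift −331.3° → -154.0°.
-154.0° already lies in (−180°, 180°].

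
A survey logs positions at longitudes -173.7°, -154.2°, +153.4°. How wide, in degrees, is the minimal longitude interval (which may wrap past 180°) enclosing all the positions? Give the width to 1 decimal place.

Sort the longitudes: -173.7°, -154.2°, +153.4°.
Eastward gaps between consecutive values (wrapping around): 19.5°, 307.6°, 32.9°.
Largest gap = 307.6° ⇒ minimal covering band is its complement: 360° − 307.6° = 52.4°.
Band runs from +153.4° eastward to -154.2°, crossing the antimeridian.

52.4°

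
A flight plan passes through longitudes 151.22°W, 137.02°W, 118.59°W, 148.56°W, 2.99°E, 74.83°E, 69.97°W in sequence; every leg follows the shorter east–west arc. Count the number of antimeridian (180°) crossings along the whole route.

Leg 1: -151.22° → -137.02°, shortest Δλ = 14.2° (east) — does not cross 180°.
Leg 2: -137.02° → -118.59°, shortest Δλ = 18.43° (east) — does not cross 180°.
Leg 3: -118.59° → -148.56°, shortest Δλ = -29.97° (west) — does not cross 180°.
Leg 4: -148.56° → +2.99°, shortest Δλ = 151.55° (east) — does not cross 180°.
Leg 5: +2.99° → +74.83°, shortest Δλ = 71.84° (east) — does not cross 180°.
Leg 6: +74.83° → -69.97°, shortest Δλ = -144.8° (west) — does not cross 180°.
Total crossings: 0.

0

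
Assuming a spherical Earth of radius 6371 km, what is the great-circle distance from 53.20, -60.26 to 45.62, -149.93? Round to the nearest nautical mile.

Δλ = -149.93 − -60.26 = -89.67°.
Δφ = 45.62 − 53.20 = -7.58°.
a = sin²(Δφ/2) + cos φ₁ · cos φ₂ · sin²(Δλ/2) = 0.212645.
c = 2·atan2(√a, √(1−a)) = 0.95855 rad → d = 6371·c ≈ 6106.91 km ≈ 3297.47 nmi.

3297 nmi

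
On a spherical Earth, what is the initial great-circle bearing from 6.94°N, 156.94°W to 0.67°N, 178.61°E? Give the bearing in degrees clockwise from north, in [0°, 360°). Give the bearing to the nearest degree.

Δλ = 178.61 − -156.94 = 335.55°; wrapped into (−180°, 180°]: -24.45°.
θ = atan2( sin Δλ · cos φ₂ , cos φ₁ · sin φ₂ − sin φ₁ · cos φ₂ · cos Δλ )
  = atan2(-0.41387, -0.09838) = -103.371° → normalised to [0°, 360°): 256.629°.

257°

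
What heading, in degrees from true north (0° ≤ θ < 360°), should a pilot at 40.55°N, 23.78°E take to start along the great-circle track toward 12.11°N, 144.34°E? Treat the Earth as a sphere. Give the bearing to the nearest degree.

Δλ = 144.34 − 23.78 = 120.56°.
θ = atan2( sin Δλ · cos φ₂ , cos φ₁ · sin φ₂ − sin φ₁ · cos φ₂ · cos Δλ )
  = atan2(0.84193, 0.48259) = 60.179° → normalised to [0°, 360°): 60.179°.

60°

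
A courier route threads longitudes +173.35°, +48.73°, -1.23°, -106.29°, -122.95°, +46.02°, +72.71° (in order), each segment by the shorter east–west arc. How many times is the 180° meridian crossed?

Leg 1: +173.35° → +48.73°, shortest Δλ = -124.62° (west) — does not cross 180°.
Leg 2: +48.73° → -1.23°, shortest Δλ = -49.96° (west) — does not cross 180°.
Leg 3: -1.23° → -106.29°, shortest Δλ = -105.06° (west) — does not cross 180°.
Leg 4: -106.29° → -122.95°, shortest Δλ = -16.66° (west) — does not cross 180°.
Leg 5: -122.95° → +46.02°, shortest Δλ = 168.97° (east) — does not cross 180°.
Leg 6: +46.02° → +72.71°, shortest Δλ = 26.69° (east) — does not cross 180°.
Total crossings: 0.

0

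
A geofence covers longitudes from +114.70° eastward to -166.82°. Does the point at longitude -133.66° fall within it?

No

Band width going east from +114.70° to -166.82°: ((-166.82 − 114.70) mod 360) = 78.48°.
Offset of -133.66° east of the west edge: ((-133.66 − 114.70) mod 360) = 111.64°.
111.64° > 78.48° ⇒ outside.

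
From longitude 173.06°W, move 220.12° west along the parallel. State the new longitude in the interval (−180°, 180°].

Start at -173.06°; shift −220.12° → -393.18°.
-393.18° lies outside (−180°, 180°]; add 360° → -33.18°.

33.18°W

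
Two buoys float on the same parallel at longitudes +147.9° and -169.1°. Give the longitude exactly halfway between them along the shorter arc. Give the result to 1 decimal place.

+169.4°

Signed shortest Δλ from +147.9° to -169.1° is +43.0°.
Midpoint longitude = +147.9° + (+43.0°)/2 = +147.9° + 21.5° = +169.4°.
(The naïve average (+147.9 + -169.1)/2 = -10.6° is on the wrong side of the globe.)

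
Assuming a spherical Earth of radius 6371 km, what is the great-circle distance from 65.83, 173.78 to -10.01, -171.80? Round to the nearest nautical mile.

Δλ = -171.80 − 173.78 = -345.58°; wrapped into (−180°, 180°]: 14.42°.
Δφ = -10.01 − 65.83 = -75.84°.
a = sin²(Δφ/2) + cos φ₁ · cos φ₂ · sin²(Δλ/2) = 0.384036.
c = 2·atan2(√a, √(1−a)) = 1.33674 rad → d = 6371·c ≈ 8516.35 km ≈ 4598.46 nmi.

4598 nmi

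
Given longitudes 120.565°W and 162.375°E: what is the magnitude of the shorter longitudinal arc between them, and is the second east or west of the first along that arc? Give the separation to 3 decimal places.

77.060° west

Raw difference: 162.375 − -120.565 = 282.94°.
Normalise into (−180°, 180°]: 282.94° − 360° = -77.06°.
Negative ⇒ the second point lies to the west; separation 77.060°.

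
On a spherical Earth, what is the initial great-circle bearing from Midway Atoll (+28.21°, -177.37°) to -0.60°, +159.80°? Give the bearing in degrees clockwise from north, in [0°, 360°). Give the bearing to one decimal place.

221.1°

Δλ = 159.80 − -177.37 = 337.17°; wrapped into (−180°, 180°]: -22.83°.
θ = atan2( sin Δλ · cos φ₂ , cos φ₁ · sin φ₂ − sin φ₁ · cos φ₂ · cos Δλ )
  = atan2(-0.38798, -0.44488) = -138.908° → normalised to [0°, 360°): 221.092°.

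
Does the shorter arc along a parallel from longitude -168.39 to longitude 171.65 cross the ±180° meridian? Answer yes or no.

Naïve |171.65 − -168.39| = 340.04° > 180°, so the shorter arc goes the other way round — across 180°.
Signed shortest Δλ = ((171.65 − -168.39 + 180) mod 360) − 180 = -19.96°.
Going west by 19.96° from -168.39° passes through 180° before reaching +171.65°.

Yes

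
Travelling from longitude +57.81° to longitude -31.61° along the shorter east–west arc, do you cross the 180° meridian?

Signed shortest Δλ = ((-31.61 − 57.81 + 180) mod 360) − 180 = -89.42°.
Going west by 89.42° from +57.81° reaches -31.61° without touching 180°.

No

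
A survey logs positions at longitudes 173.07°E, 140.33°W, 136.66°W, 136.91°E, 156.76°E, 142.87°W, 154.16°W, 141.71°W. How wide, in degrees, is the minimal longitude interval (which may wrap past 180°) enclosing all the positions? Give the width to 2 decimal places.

86.43°

Sort the longitudes: -154.16°, -142.87°, -141.71°, -140.33°, -136.66°, +136.91°, +156.76°, +173.07°.
Eastward gaps between consecutive values (wrapping around): 11.29°, 1.16°, 1.38°, 3.67°, 273.57°, 19.85°, 16.31°, 32.77°.
Largest gap = 273.57° ⇒ minimal covering band is its complement: 360° − 273.57° = 86.43°.
Band runs from +136.91° eastward to -136.66°, crossing the antimeridian.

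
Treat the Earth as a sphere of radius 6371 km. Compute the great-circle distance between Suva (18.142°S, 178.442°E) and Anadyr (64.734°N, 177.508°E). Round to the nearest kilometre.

9216 km

Δλ = 177.508 − 178.442 = -0.934°.
Δφ = 64.734 − -18.142 = 82.876°.
a = sin²(Δφ/2) + cos φ₁ · cos φ₂ · sin²(Δλ/2) = 0.438018.
c = 2·atan2(√a, √(1−a)) = 1.44651 rad → d = 6371·c ≈ 9215.74 km.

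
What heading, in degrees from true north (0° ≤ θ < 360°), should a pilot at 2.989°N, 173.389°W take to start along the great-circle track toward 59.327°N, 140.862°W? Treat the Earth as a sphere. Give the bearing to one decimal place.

Δλ = -140.862 − -173.389 = 32.527°.
θ = atan2( sin Δλ · cos φ₂ , cos φ₁ · sin φ₂ − sin φ₁ · cos φ₂ · cos Δλ )
  = atan2(0.27430, 0.83649) = 18.155° → normalised to [0°, 360°): 18.155°.

18.2°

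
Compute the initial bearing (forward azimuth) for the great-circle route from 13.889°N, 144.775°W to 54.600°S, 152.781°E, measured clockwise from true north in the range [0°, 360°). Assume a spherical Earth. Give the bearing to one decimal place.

Δλ = 152.781 − -144.775 = 297.556°; wrapped into (−180°, 180°]: -62.444°.
θ = atan2( sin Δλ · cos φ₂ , cos φ₁ · sin φ₂ − sin φ₁ · cos φ₂ · cos Δλ )
  = atan2(-0.51357, -0.85562) = -149.027° → normalised to [0°, 360°): 210.973°.

211.0°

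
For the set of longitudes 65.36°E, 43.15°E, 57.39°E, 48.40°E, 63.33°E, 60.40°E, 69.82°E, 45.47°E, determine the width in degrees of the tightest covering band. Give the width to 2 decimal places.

Sort the longitudes: +43.15°, +45.47°, +48.40°, +57.39°, +60.40°, +63.33°, +65.36°, +69.82°.
Eastward gaps between consecutive values (wrapping around): 2.32°, 2.93°, 8.99°, 3.01°, 2.93°, 2.03°, 4.46°, 333.33°.
Largest gap = 333.33° ⇒ minimal covering band is its complement: 360° − 333.33° = 26.67°.
Band runs from +43.15° eastward to +69.82°.

26.67°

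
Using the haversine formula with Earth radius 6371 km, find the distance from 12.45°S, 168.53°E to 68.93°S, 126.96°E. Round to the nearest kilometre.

Δλ = 126.96 − 168.53 = -41.57°.
Δφ = -68.93 − -12.45 = -56.48°.
a = sin²(Δφ/2) + cos φ₁ · cos φ₂ · sin²(Δλ/2) = 0.268093.
c = 2·atan2(√a, √(1−a)) = 1.08850 rad → d = 6371·c ≈ 6934.84 km.

6935 km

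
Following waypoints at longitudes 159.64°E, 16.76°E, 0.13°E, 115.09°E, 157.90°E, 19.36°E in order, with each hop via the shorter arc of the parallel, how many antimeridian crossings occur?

Leg 1: +159.64° → +16.76°, shortest Δλ = -142.88° (west) — does not cross 180°.
Leg 2: +16.76° → +0.13°, shortest Δλ = -16.63° (west) — does not cross 180°.
Leg 3: +0.13° → +115.09°, shortest Δλ = 114.96° (east) — does not cross 180°.
Leg 4: +115.09° → +157.90°, shortest Δλ = 42.81° (east) — does not cross 180°.
Leg 5: +157.90° → +19.36°, shortest Δλ = -138.54° (west) — does not cross 180°.
Total crossings: 0.

0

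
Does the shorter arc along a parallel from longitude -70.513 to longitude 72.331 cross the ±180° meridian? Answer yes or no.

No

Signed shortest Δλ = ((72.331 − -70.513 + 180) mod 360) − 180 = 142.844°.
Going east by 142.844° from -70.513° reaches +72.331° without touching 180°.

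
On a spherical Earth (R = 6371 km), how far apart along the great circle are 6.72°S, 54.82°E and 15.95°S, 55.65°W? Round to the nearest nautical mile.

Δλ = -55.65 − 54.82 = -110.47°.
Δφ = -15.95 − -6.72 = -9.23°.
a = sin²(Δφ/2) + cos φ₁ · cos φ₂ · sin²(Δλ/2) = 0.650894.
c = 2·atan2(√a, √(1−a)) = 1.87736 rad → d = 6371·c ≈ 11960.68 km ≈ 6458.25 nmi.

6458 nmi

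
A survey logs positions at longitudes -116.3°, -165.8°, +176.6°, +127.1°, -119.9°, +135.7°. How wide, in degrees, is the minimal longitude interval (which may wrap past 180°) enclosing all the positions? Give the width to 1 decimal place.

Sort the longitudes: -165.8°, -119.9°, -116.3°, +127.1°, +135.7°, +176.6°.
Eastward gaps between consecutive values (wrapping around): 45.9°, 3.6°, 243.4°, 8.6°, 40.9°, 17.6°.
Largest gap = 243.4° ⇒ minimal covering band is its complement: 360° − 243.4° = 116.6°.
Band runs from +127.1° eastward to -116.3°, crossing the antimeridian.

116.6°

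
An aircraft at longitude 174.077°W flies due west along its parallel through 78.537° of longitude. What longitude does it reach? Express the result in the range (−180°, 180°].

107.386°E

Start at -174.077°; shift −78.537° → -252.614°.
-252.614° lies outside (−180°, 180°]; add 360° → +107.386°.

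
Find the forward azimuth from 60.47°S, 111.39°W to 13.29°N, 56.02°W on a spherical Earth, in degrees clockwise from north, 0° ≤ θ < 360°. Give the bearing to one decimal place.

53.4°

Δλ = -56.02 − -111.39 = 55.37°.
θ = atan2( sin Δλ · cos φ₂ , cos φ₁ · sin φ₂ − sin φ₁ · cos φ₂ · cos Δλ )
  = atan2(0.80080, 0.59452) = 53.410° → normalised to [0°, 360°): 53.410°.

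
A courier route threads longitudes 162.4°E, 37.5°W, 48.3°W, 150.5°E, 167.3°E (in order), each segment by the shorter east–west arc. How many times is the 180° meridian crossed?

Leg 1: +162.4° → -37.5°, shortest Δλ = 160.1° (east) — crosses 180°.
Leg 2: -37.5° → -48.3°, shortest Δλ = -10.8° (west) — does not cross 180°.
Leg 3: -48.3° → +150.5°, shortest Δλ = -161.2° (west) — crosses 180°.
Leg 4: +150.5° → +167.3°, shortest Δλ = 16.8° (east) — does not cross 180°.
Total crossings: 2.

2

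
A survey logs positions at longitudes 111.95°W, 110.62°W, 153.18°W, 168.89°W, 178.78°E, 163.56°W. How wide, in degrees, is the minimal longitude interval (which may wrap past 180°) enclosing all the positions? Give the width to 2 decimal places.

70.60°

Sort the longitudes: -168.89°, -163.56°, -153.18°, -111.95°, -110.62°, +178.78°.
Eastward gaps between consecutive values (wrapping around): 5.33°, 10.38°, 41.23°, 1.33°, 289.40°, 12.33°.
Largest gap = 289.40° ⇒ minimal covering band is its complement: 360° − 289.40° = 70.60°.
Band runs from +178.78° eastward to -110.62°, crossing the antimeridian.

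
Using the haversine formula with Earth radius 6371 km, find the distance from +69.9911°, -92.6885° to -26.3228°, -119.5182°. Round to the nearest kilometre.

Δλ = -119.5182 − -92.6885 = -26.8297°.
Δφ = -26.3228 − 69.9911 = -96.3139°.
a = sin²(Δφ/2) + cos φ₁ · cos φ₂ · sin²(Δλ/2) = 0.571495.
c = 2·atan2(√a, √(1−a)) = 1.71428 rad → d = 6371·c ≈ 10921.66 km.

10922 km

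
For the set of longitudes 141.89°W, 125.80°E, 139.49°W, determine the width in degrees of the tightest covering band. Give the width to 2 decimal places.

94.71°

Sort the longitudes: -141.89°, -139.49°, +125.80°.
Eastward gaps between consecutive values (wrapping around): 2.40°, 265.29°, 92.31°.
Largest gap = 265.29° ⇒ minimal covering band is its complement: 360° − 265.29° = 94.71°.
Band runs from +125.80° eastward to -139.49°, crossing the antimeridian.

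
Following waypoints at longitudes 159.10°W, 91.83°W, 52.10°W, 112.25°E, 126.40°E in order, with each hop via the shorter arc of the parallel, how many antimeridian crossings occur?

Leg 1: -159.10° → -91.83°, shortest Δλ = 67.27° (east) — does not cross 180°.
Leg 2: -91.83° → -52.10°, shortest Δλ = 39.73° (east) — does not cross 180°.
Leg 3: -52.10° → +112.25°, shortest Δλ = 164.35° (east) — does not cross 180°.
Leg 4: +112.25° → +126.40°, shortest Δλ = 14.15° (east) — does not cross 180°.
Total crossings: 0.

0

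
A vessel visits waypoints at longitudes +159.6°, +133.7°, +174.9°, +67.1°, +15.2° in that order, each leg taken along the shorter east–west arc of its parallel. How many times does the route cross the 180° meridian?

0

Leg 1: +159.6° → +133.7°, shortest Δλ = -25.9° (west) — does not cross 180°.
Leg 2: +133.7° → +174.9°, shortest Δλ = 41.2° (east) — does not cross 180°.
Leg 3: +174.9° → +67.1°, shortest Δλ = -107.8° (west) — does not cross 180°.
Leg 4: +67.1° → +15.2°, shortest Δλ = -51.9° (west) — does not cross 180°.
Total crossings: 0.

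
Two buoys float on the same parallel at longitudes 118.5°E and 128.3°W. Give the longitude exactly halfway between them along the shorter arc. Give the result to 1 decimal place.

175.1°E

Signed shortest Δλ from +118.5° to -128.3° is +113.2°.
Midpoint longitude = +118.5° + (+113.2°)/2 = +118.5° + 56.6° = +175.1°.
(The naïve average (+118.5 + -128.3)/2 = -4.9° is on the wrong side of the globe.)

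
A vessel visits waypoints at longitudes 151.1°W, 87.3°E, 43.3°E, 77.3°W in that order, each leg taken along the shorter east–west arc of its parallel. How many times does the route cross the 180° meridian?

Leg 1: -151.1° → +87.3°, shortest Δλ = -121.6° (west) — crosses 180°.
Leg 2: +87.3° → +43.3°, shortest Δλ = -44.0° (west) — does not cross 180°.
Leg 3: +43.3° → -77.3°, shortest Δλ = -120.6° (west) — does not cross 180°.
Total crossings: 1.

1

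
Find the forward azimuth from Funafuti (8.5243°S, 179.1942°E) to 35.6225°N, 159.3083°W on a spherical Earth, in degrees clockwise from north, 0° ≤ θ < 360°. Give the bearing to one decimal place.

23.4°

Δλ = -159.3083 − 179.1942 = -338.5025°; wrapped into (−180°, 180°]: 21.4975°.
θ = atan2( sin Δλ · cos φ₂ , cos φ₁ · sin φ₂ − sin φ₁ · cos φ₂ · cos Δλ )
  = atan2(0.29789, 0.68812) = 23.408° → normalised to [0°, 360°): 23.408°.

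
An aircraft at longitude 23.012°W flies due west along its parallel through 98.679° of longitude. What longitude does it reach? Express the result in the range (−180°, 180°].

121.691°W

Start at -23.012°; shift −98.679° → -121.691°.
-121.691° already lies in (−180°, 180°].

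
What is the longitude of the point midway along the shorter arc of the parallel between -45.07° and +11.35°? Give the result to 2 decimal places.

Signed shortest Δλ from -45.07° to +11.35° is +56.42°.
Midpoint longitude = -45.07° + (+56.42°)/2 = -45.07° + 28.21° = -16.86°.

-16.86°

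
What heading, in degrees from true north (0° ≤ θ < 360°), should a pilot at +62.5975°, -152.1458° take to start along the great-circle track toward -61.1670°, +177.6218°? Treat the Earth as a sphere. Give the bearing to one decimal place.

197.4°

Δλ = 177.6218 − -152.1458 = 329.7676°; wrapped into (−180°, 180°]: -30.2324°.
θ = atan2( sin Δλ · cos φ₂ , cos φ₁ · sin φ₂ − sin φ₁ · cos φ₂ · cos Δλ )
  = atan2(-0.24282, -0.77310) = -162.563° → normalised to [0°, 360°): 197.437°.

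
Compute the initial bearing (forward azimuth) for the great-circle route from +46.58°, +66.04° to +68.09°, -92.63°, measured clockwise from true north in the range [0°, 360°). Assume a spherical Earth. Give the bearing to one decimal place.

Δλ = -92.63 − 66.04 = -158.67°.
θ = atan2( sin Δλ · cos φ₂ , cos φ₁ · sin φ₂ − sin φ₁ · cos φ₂ · cos Δλ )
  = atan2(-0.13573, 0.89016) = -8.670° → normalised to [0°, 360°): 351.330°.

351.3°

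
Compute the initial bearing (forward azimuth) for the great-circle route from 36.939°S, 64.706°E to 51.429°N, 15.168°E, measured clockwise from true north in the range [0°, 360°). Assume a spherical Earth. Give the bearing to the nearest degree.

331°

Δλ = 15.168 − 64.706 = -49.538°.
θ = atan2( sin Δλ · cos φ₂ , cos φ₁ · sin φ₂ − sin φ₁ · cos φ₂ · cos Δλ )
  = atan2(-0.47437, 0.86806) = -28.655° → normalised to [0°, 360°): 331.345°.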